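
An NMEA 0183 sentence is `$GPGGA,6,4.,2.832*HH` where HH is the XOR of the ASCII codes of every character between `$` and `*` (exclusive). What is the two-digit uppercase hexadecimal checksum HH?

XOR the ASCII codes of the payload characters:
  'G' = 0x47 → acc = 0x47
  'P' = 0x50 → acc = 0x17
  'G' = 0x47 → acc = 0x50
  'G' = 0x47 → acc = 0x17
  'A' = 0x41 → acc = 0x56
  ',' = 0x2C → acc = 0x7A
  '6' = 0x36 → acc = 0x4C
  ',' = 0x2C → acc = 0x60
  '4' = 0x34 → acc = 0x54
  '.' = 0x2E → acc = 0x7A
  ',' = 0x2C → acc = 0x56
  '2' = 0x32 → acc = 0x64
  '.' = 0x2E → acc = 0x4A
  '8' = 0x38 → acc = 0x72
  '3' = 0x33 → acc = 0x41
  '2' = 0x32 → acc = 0x73
Checksum = 0x73.

73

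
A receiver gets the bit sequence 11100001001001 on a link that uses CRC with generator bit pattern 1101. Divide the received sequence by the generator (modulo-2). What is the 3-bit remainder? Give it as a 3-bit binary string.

Modulo-2 division of 11100001001001 by 1101:
  pos 0: 1110 XOR 1101 = 0011
  pos 2: 1100 XOR 1101 = 0001
  pos 5: 1010 XOR 1101 = 0111
  pos 6: 1110 XOR 1101 = 0011
  pos 8: 1110 XOR 1101 = 0011
  pos 10: 1101 XOR 1101 = 0000
Remainder = 000 (zero — the frame passes the CRC check).

000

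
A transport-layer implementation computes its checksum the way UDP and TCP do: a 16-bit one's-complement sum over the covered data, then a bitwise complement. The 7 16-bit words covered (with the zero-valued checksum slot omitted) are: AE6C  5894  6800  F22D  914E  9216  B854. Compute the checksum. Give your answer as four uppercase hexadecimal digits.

C316

One's-complement addition (fold any carry out of bit 15 back into bit 0):
  0xAE6C + 0x5894 = 0x10700 → wrap carry → 0x0701
  0x0701 + 0x6800 = 0x06F01
  0x6F01 + 0xF22D = 0x1612E → wrap carry → 0x612F
  0x612F + 0x914E = 0x0F27D
  0xF27D + 0x9216 = 0x18493 → wrap carry → 0x8494
  0x8494 + 0xB854 = 0x13CE8 → wrap carry → 0x3CE9
One's-complement sum = 0x3CE9.
Checksum = ~0x3CE9 & 0xFFFF = 0xC316.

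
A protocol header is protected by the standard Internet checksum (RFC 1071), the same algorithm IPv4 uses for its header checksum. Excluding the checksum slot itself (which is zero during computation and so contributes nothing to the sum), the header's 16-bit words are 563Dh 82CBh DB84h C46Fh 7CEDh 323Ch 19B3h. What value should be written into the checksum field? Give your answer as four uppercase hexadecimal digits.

BE25

One's-complement addition (fold any carry out of bit 15 back into bit 0):
  0x563D + 0x82CB = 0x0D908
  0xD908 + 0xDB84 = 0x1B48C → wrap carry → 0xB48D
  0xB48D + 0xC46F = 0x178FC → wrap carry → 0x78FD
  0x78FD + 0x7CED = 0x0F5EA
  0xF5EA + 0x323C = 0x12826 → wrap carry → 0x2827
  0x2827 + 0x19B3 = 0x041DA
One's-complement sum = 0x41DA.
Checksum = ~0x41DA & 0xFFFF = 0xBE25.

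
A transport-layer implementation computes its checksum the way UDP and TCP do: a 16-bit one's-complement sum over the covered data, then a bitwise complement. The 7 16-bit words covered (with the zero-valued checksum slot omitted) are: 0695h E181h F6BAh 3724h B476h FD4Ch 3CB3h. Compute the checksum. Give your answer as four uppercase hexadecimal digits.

One's-complement addition (fold any carry out of bit 15 back into bit 0):
  0x0695 + 0xE181 = 0x0E816
  0xE816 + 0xF6BA = 0x1DED0 → wrap carry → 0xDED1
  0xDED1 + 0x3724 = 0x115F5 → wrap carry → 0x15F6
  0x15F6 + 0xB476 = 0x0CA6C
  0xCA6C + 0xFD4C = 0x1C7B8 → wrap carry → 0xC7B9
  0xC7B9 + 0x3CB3 = 0x1046C → wrap carry → 0x046D
One's-complement sum = 0x046D.
Checksum = ~0x046D & 0xFFFF = 0xFB92.

FB92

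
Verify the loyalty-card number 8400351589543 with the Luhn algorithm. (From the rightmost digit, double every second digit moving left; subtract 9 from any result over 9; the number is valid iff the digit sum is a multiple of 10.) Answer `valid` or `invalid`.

From the right, keep odd positions and double even positions (subtract 9 from any doubled value over 9):
  doubled (positions 2,4,...): 8 9 1 1 0 8 → sum 27
  kept (positions 1,3,...): 3 5 8 1 3 0 8 → sum 28
Total = 55.
55 mod 10 = 5, so the number is invalid.

invalid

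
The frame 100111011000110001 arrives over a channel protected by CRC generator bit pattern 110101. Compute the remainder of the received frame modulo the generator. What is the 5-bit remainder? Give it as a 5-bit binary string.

Modulo-2 division of 100111011000110001 by 110101:
  pos 0: 100111 XOR 110101 = 010010
  pos 1: 100100 XOR 110101 = 010001
  pos 2: 100011 XOR 110101 = 010110
  pos 3: 101101 XOR 110101 = 011000
  pos 4: 110000 XOR 110101 = 000101
  pos 7: 101001 XOR 110101 = 011100
  pos 8: 111001 XOR 110101 = 001100
  pos 10: 110000 XOR 110101 = 000101
Remainder = 10101 (nonzero — an error is detected).

10101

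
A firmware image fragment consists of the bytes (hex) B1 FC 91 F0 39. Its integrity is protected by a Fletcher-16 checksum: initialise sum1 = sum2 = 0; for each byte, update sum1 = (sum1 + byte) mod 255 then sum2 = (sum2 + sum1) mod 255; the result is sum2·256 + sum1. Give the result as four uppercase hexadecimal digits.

Running sums (mod 255):
  after byte 0 (B1): sum1=177, sum2=177
  after byte 1 (FC): sum1=174, sum2=96
  after byte 2 (91): sum1=64, sum2=160
  after byte 3 (F0): sum1=49, sum2=209
  after byte 4 (39): sum1=106, sum2=60
Checksum = sum2·256 + sum1 = 60·256 + 106 = 15466 = 0x3C6A.

3C6A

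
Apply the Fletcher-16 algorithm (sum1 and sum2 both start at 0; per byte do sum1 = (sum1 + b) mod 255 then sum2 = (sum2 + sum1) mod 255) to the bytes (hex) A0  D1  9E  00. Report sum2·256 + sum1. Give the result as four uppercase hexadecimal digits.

Running sums (mod 255):
  after byte 0 (A0): sum1=160, sum2=160
  after byte 1 (D1): sum1=114, sum2=19
  after byte 2 (9E): sum1=17, sum2=36
  after byte 3 (00): sum1=17, sum2=53
Checksum = sum2·256 + sum1 = 53·256 + 17 = 13585 = 0x3511.

3511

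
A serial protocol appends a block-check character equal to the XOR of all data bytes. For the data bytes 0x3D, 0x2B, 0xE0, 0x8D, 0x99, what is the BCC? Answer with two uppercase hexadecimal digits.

XOR the bytes together:
  start with 0x3D
  0x3D ⊕ 0x2B = 0x16
  0x16 ⊕ 0xE0 = 0xF6
  0xF6 ⊕ 0x8D = 0x7B
  0x7B ⊕ 0x99 = 0xE2

E2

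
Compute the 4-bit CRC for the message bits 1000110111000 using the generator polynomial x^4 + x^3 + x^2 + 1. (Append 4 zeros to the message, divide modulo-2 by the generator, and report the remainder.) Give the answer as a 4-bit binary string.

1001

Append 4 zeros: 10001101110000000. Divide by 11101 (XOR where the leading bit is 1):
  pos 0: 10001 XOR 11101 = 01100
  pos 1: 11001 XOR 11101 = 00100
  pos 3: 10001 XOR 11101 = 01100
  pos 4: 11001 XOR 11101 = 00100
  pos 6: 10010 XOR 11101 = 01111
  pos 7: 11110 XOR 11101 = 00011
  pos 10: 11000 XOR 11101 = 00101
  pos 12: 10100 XOR 11101 = 01001
Remainder (last 4 bits) = 1001. This is the CRC / FCS.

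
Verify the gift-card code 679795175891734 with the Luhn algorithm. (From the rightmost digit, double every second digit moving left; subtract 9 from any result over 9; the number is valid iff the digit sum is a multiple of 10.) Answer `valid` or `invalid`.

From the right, keep odd positions and double even positions (subtract 9 from any doubled value over 9):
  doubled (positions 2,4,...): 6 2 7 5 1 5 5 → sum 31
  kept (positions 1,3,...): 4 7 9 5 1 9 9 6 → sum 50
Total = 81.
81 mod 10 = 1, so the number is invalid.

invalid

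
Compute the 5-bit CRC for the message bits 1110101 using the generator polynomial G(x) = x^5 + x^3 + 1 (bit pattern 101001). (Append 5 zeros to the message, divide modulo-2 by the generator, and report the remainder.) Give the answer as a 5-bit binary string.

Append 5 zeros: 111010100000. Divide by 101001 (XOR where the leading bit is 1):
  pos 0: 111010 XOR 101001 = 010011
  pos 1: 100111 XOR 101001 = 001110
  pos 3: 111000 XOR 101001 = 010001
  pos 4: 100010 XOR 101001 = 001011
  pos 6: 101100 XOR 101001 = 000101
Remainder (last 5 bits) = 00101. This is the CRC / FCS.

00101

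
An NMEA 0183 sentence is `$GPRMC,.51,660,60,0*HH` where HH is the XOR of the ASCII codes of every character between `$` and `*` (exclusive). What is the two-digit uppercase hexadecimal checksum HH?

67

XOR the ASCII codes of the payload characters:
  'G' = 0x47 → acc = 0x47
  'P' = 0x50 → acc = 0x17
  'R' = 0x52 → acc = 0x45
  'M' = 0x4D → acc = 0x08
  'C' = 0x43 → acc = 0x4B
  ',' = 0x2C → acc = 0x67
  '.' = 0x2E → acc = 0x49
  '5' = 0x35 → acc = 0x7C
  '1' = 0x31 → acc = 0x4D
  ',' = 0x2C → acc = 0x61
  '6' = 0x36 → acc = 0x57
  '6' = 0x36 → acc = 0x61
  '0' = 0x30 → acc = 0x51
  ',' = 0x2C → acc = 0x7D
  '6' = 0x36 → acc = 0x4B
  '0' = 0x30 → acc = 0x7B
  ',' = 0x2C → acc = 0x57
  '0' = 0x30 → acc = 0x67
Checksum = 0x67.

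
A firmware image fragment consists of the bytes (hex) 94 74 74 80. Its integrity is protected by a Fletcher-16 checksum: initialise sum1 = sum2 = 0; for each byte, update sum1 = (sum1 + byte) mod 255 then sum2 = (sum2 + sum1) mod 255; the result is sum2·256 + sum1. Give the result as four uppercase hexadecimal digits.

Running sums (mod 255):
  after byte 0 (94): sum1=148, sum2=148
  after byte 1 (74): sum1=9, sum2=157
  after byte 2 (74): sum1=125, sum2=27
  after byte 3 (80): sum1=253, sum2=25
Checksum = sum2·256 + sum1 = 25·256 + 253 = 6653 = 0x19FD.

19FD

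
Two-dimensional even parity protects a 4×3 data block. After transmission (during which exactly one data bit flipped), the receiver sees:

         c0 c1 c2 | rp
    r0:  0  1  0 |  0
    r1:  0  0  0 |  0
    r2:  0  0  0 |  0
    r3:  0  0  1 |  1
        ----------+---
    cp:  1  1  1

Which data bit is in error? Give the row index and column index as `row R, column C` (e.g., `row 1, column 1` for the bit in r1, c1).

Recompute each row's even parity and compare to rp:
  r0: data parity 1, sent rp 0 → mismatch
  r1: data parity 0, sent rp 0 → ok
  r2: data parity 0, sent rp 0 → ok
  r3: data parity 1, sent rp 1 → ok
Recompute each column's even parity and compare to cp:
  c0: data parity 0, sent cp 1 → mismatch
  c1: data parity 1, sent cp 1 → ok
  c2: data parity 1, sent cp 1 → ok
Exactly one row (r0) and one column (c0) fail → the flipped bit is at their intersection.

row 0, column 0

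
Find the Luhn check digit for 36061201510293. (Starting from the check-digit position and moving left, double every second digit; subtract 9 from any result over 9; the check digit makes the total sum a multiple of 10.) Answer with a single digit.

8

Partial digits right→left: 3 9 2 0 1 5 1 0 2 1 6 0 6 3
Double every second digit counting from the check-digit position (so the 1st, 3rd, 5th, ... of the partial from the right).
  doubled (with −9 where >9): 6 4 2 2 4 3 3 → sum 24
  kept as-is: 9 0 5 0 1 0 3 → sum 18
Total = 24 + 18 = 42.
Check digit = (10 − (42 mod 10)) mod 10 = 8.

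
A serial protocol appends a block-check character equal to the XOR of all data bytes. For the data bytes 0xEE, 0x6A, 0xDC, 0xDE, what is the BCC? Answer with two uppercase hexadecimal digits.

XOR the bytes together:
  start with 0xEE
  0xEE ⊕ 0x6A = 0x84
  0x84 ⊕ 0xDC = 0x58
  0x58 ⊕ 0xDE = 0x86

86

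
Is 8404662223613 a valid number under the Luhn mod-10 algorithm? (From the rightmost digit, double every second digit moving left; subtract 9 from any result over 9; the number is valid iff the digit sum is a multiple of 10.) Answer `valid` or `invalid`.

invalid

From the right, keep odd positions and double even positions (subtract 9 from any doubled value over 9):
  doubled (positions 2,4,...): 2 6 4 3 8 8 → sum 31
  kept (positions 1,3,...): 3 6 2 2 6 0 8 → sum 27
Total = 58.
58 mod 10 = 8, so the number is invalid.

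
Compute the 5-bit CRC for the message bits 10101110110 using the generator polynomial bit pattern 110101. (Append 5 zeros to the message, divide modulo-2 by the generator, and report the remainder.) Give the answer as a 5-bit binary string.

Append 5 zeros: 1010111011000000. Divide by 110101 (XOR where the leading bit is 1):
  pos 0: 101011 XOR 110101 = 011110
  pos 1: 111101 XOR 110101 = 001000
  pos 3: 100001 XOR 110101 = 010100
  pos 4: 101001 XOR 110101 = 011100
  pos 5: 111000 XOR 110101 = 001101
  pos 7: 110100 XOR 110101 = 000001
Remainder (last 5 bits) = 01000. This is the CRC / FCS.

01000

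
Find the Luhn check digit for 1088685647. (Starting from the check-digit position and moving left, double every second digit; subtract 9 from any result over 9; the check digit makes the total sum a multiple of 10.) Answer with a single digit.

4

Partial digits right→left: 7 4 6 5 8 6 8 8 0 1
Double every second digit counting from the check-digit position (so the 1st, 3rd, 5th, ... of the partial from the right).
  doubled (with −9 where >9): 5 3 7 7 0 → sum 22
  kept as-is: 4 5 6 8 1 → sum 24
Total = 22 + 24 = 46.
Check digit = (10 − (46 mod 10)) mod 10 = 4.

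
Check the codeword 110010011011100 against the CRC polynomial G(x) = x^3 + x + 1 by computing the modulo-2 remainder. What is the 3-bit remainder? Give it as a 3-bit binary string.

010

Modulo-2 division of 110010011011100 by 1011:
  pos 0: 1100 XOR 1011 = 0111
  pos 1: 1111 XOR 1011 = 0100
  pos 2: 1000 XOR 1011 = 0011
  pos 4: 1101 XOR 1011 = 0110
  pos 5: 1101 XOR 1011 = 0110
  pos 6: 1100 XOR 1011 = 0111
  pos 7: 1111 XOR 1011 = 0100
  pos 8: 1001 XOR 1011 = 0010
  pos 10: 1010 XOR 1011 = 0001
Remainder = 010 (nonzero — an error is detected).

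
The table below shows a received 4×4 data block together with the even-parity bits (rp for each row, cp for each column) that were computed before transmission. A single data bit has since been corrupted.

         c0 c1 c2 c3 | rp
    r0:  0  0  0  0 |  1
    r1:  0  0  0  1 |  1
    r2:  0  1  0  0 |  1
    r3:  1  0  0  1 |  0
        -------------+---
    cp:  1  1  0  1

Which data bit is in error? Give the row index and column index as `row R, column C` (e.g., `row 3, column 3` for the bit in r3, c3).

Recompute each row's even parity and compare to rp:
  r0: data parity 0, sent rp 1 → mismatch
  r1: data parity 1, sent rp 1 → ok
  r2: data parity 1, sent rp 1 → ok
  r3: data parity 0, sent rp 0 → ok
Recompute each column's even parity and compare to cp:
  c0: data parity 1, sent cp 1 → ok
  c1: data parity 1, sent cp 1 → ok
  c2: data parity 0, sent cp 0 → ok
  c3: data parity 0, sent cp 1 → mismatch
Exactly one row (r0) and one column (c3) fail → the flipped bit is at their intersection.

row 0, column 3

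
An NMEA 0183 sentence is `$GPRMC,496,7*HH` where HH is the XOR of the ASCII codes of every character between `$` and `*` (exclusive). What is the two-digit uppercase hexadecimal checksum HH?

47

XOR the ASCII codes of the payload characters:
  'G' = 0x47 → acc = 0x47
  'P' = 0x50 → acc = 0x17
  'R' = 0x52 → acc = 0x45
  'M' = 0x4D → acc = 0x08
  'C' = 0x43 → acc = 0x4B
  ',' = 0x2C → acc = 0x67
  '4' = 0x34 → acc = 0x53
  '9' = 0x39 → acc = 0x6A
  '6' = 0x36 → acc = 0x5C
  ',' = 0x2C → acc = 0x70
  '7' = 0x37 → acc = 0x47
Checksum = 0x47.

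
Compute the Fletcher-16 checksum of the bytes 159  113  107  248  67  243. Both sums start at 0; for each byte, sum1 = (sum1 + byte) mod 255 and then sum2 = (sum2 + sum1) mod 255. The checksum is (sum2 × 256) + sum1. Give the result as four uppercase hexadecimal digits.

Running sums (mod 255):
  after byte 0 (159): sum1=159, sum2=159
  after byte 1 (113): sum1=17, sum2=176
  after byte 2 (107): sum1=124, sum2=45
  after byte 3 (248): sum1=117, sum2=162
  after byte 4 (67): sum1=184, sum2=91
  after byte 5 (243): sum1=172, sum2=8
Checksum = sum2·256 + sum1 = 8·256 + 172 = 2220 = 0x08AC.

08AC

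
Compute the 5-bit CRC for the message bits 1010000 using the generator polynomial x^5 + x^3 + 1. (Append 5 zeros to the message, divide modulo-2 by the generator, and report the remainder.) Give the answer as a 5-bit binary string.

Append 5 zeros: 101000000000. Divide by 101001 (XOR where the leading bit is 1):
  pos 0: 101000 XOR 101001 = 000001
  pos 5: 100000 XOR 101001 = 001001
Remainder (last 5 bits) = 10010. This is the CRC / FCS.

10010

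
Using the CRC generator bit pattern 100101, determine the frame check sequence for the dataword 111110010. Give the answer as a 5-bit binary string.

Append 5 zeros: 11111001000000. Divide by 100101 (XOR where the leading bit is 1):
  pos 0: 111110 XOR 100101 = 011011
  pos 1: 110110 XOR 100101 = 010011
  pos 2: 100111 XOR 100101 = 000010
  pos 6: 100000 XOR 100101 = 000101
Remainder (last 5 bits) = 10100. This is the CRC / FCS.

10100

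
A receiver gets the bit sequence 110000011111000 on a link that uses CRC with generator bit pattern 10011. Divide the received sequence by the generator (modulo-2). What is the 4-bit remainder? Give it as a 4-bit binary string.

1110

Modulo-2 division of 110000011111000 by 10011:
  pos 0: 11000 XOR 10011 = 01011
  pos 1: 10110 XOR 10011 = 00101
  pos 3: 10101 XOR 10011 = 00110
  pos 5: 11011 XOR 10011 = 01000
  pos 6: 10001 XOR 10011 = 00010
  pos 9: 10100 XOR 10011 = 00111
Remainder = 1110 (nonzero — an error is detected).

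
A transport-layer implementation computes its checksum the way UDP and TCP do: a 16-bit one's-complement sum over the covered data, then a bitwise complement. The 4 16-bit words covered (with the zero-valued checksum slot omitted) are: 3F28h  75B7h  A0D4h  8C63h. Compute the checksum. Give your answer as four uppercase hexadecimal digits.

One's-complement addition (fold any carry out of bit 15 back into bit 0):
  0x3F28 + 0x75B7 = 0x0B4DF
  0xB4DF + 0xA0D4 = 0x155B3 → wrap carry → 0x55B4
  0x55B4 + 0x8C63 = 0x0E217
One's-complement sum = 0xE217.
Checksum = ~0xE217 & 0xFFFF = 0x1DE8.

1DE8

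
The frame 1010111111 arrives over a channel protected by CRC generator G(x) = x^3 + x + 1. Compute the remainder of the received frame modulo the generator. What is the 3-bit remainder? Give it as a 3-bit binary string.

Modulo-2 division of 1010111111 by 1011:
  pos 0: 1010 XOR 1011 = 0001
  pos 3: 1111 XOR 1011 = 0100
  pos 4: 1001 XOR 1011 = 0010
  pos 6: 1011 XOR 1011 = 0000
Remainder = 000 (zero — the frame passes the CRC check).

000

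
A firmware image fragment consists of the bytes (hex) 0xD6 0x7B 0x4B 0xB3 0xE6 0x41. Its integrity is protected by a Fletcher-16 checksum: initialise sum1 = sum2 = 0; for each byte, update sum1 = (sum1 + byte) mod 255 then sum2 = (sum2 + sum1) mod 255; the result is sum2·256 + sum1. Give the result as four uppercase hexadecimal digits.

C979

Running sums (mod 255):
  after byte 0 (0xD6): sum1=214, sum2=214
  after byte 1 (0x7B): sum1=82, sum2=41
  after byte 2 (0x4B): sum1=157, sum2=198
  after byte 3 (0xB3): sum1=81, sum2=24
  after byte 4 (0xE6): sum1=56, sum2=80
  after byte 5 (0x41): sum1=121, sum2=201
Checksum = sum2·256 + sum1 = 201·256 + 121 = 51577 = 0xC979.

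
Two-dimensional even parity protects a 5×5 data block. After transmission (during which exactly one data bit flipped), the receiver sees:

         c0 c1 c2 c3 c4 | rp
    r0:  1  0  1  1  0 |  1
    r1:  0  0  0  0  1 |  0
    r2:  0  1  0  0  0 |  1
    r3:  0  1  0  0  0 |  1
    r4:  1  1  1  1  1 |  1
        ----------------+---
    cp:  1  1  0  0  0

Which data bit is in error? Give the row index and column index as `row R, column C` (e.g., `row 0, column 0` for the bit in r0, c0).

Recompute each row's even parity and compare to rp:
  r0: data parity 1, sent rp 1 → ok
  r1: data parity 1, sent rp 0 → mismatch
  r2: data parity 1, sent rp 1 → ok
  r3: data parity 1, sent rp 1 → ok
  r4: data parity 1, sent rp 1 → ok
Recompute each column's even parity and compare to cp:
  c0: data parity 0, sent cp 1 → mismatch
  c1: data parity 1, sent cp 1 → ok
  c2: data parity 0, sent cp 0 → ok
  c3: data parity 0, sent cp 0 → ok
  c4: data parity 0, sent cp 0 → ok
Exactly one row (r1) and one column (c0) fail → the flipped bit is at their intersection.

row 1, column 0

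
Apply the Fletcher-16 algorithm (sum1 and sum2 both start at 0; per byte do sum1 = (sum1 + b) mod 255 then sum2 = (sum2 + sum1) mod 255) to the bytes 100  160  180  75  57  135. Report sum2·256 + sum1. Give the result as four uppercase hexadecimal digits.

2CC5

Running sums (mod 255):
  after byte 0 (100): sum1=100, sum2=100
  after byte 1 (160): sum1=5, sum2=105
  after byte 2 (180): sum1=185, sum2=35
  after byte 3 (75): sum1=5, sum2=40
  after byte 4 (57): sum1=62, sum2=102
  after byte 5 (135): sum1=197, sum2=44
Checksum = sum2·256 + sum1 = 44·256 + 197 = 11461 = 0x2CC5.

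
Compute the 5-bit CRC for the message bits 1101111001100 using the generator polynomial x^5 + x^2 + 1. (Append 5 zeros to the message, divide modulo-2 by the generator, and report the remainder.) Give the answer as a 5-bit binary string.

Append 5 zeros: 110111100110000000. Divide by 100101 (XOR where the leading bit is 1):
  pos 0: 110111 XOR 100101 = 010010
  pos 1: 100101 XOR 100101 = 000000
  pos 9: 110000 XOR 100101 = 010101
  pos 10: 101010 XOR 100101 = 001111
  pos 12: 111100 XOR 100101 = 011001
Remainder (last 5 bits) = 11001. This is the CRC / FCS.

11001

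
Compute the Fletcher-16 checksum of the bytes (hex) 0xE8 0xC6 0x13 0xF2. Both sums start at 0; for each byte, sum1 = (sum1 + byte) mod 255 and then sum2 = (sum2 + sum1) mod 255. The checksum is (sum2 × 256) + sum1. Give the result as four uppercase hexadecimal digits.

Running sums (mod 255):
  after byte 0 (0xE8): sum1=232, sum2=232
  after byte 1 (0xC6): sum1=175, sum2=152
  after byte 2 (0x13): sum1=194, sum2=91
  after byte 3 (0xF2): sum1=181, sum2=17
Checksum = sum2·256 + sum1 = 17·256 + 181 = 4533 = 0x11B5.

11B5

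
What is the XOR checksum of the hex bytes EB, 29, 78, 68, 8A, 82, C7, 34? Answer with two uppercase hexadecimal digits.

29

XOR the bytes together:
  start with 0xEB
  0xEB ⊕ 0x29 = 0xC2
  0xC2 ⊕ 0x78 = 0xBA
  0xBA ⊕ 0x68 = 0xD2
  0xD2 ⊕ 0x8A = 0x58
  0x58 ⊕ 0x82 = 0xDA
  0xDA ⊕ 0xC7 = 0x1D
  0x1D ⊕ 0x34 = 0x29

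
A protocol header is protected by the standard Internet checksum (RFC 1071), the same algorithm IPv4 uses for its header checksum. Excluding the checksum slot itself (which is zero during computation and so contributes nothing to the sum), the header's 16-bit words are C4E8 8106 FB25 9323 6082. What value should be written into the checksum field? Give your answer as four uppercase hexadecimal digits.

One's-complement addition (fold any carry out of bit 15 back into bit 0):
  0xC4E8 + 0x8106 = 0x145EE → wrap carry → 0x45EF
  0x45EF + 0xFB25 = 0x14114 → wrap carry → 0x4115
  0x4115 + 0x9323 = 0x0D438
  0xD438 + 0x6082 = 0x134BA → wrap carry → 0x34BB
One's-complement sum = 0x34BB.
Checksum = ~0x34BB & 0xFFFF = 0xCB44.

CB44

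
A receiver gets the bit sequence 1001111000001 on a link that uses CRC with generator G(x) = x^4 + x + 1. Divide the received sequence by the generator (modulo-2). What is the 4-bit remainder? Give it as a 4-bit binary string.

0110

Modulo-2 division of 1001111000001 by 10011:
  pos 0: 10011 XOR 10011 = 00000
  pos 5: 11000 XOR 10011 = 01011
  pos 6: 10110 XOR 10011 = 00101
  pos 8: 10101 XOR 10011 = 00110
Remainder = 0110 (nonzero — an error is detected).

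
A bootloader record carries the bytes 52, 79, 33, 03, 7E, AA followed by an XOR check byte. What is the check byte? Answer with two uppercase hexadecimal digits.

CF

XOR the bytes together:
  start with 0x52
  0x52 ⊕ 0x79 = 0x2B
  0x2B ⊕ 0x33 = 0x18
  0x18 ⊕ 0x03 = 0x1B
  0x1B ⊕ 0x7E = 0x65
  0x65 ⊕ 0xAA = 0xCF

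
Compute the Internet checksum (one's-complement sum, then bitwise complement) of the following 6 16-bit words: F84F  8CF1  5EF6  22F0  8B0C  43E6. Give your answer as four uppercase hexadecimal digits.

29E5

One's-complement addition (fold any carry out of bit 15 back into bit 0):
  0xF84F + 0x8CF1 = 0x18540 → wrap carry → 0x8541
  0x8541 + 0x5EF6 = 0x0E437
  0xE437 + 0x22F0 = 0x10727 → wrap carry → 0x0728
  0x0728 + 0x8B0C = 0x09234
  0x9234 + 0x43E6 = 0x0D61A
One's-complement sum = 0xD61A.
Checksum = ~0xD61A & 0xFFFF = 0x29E5.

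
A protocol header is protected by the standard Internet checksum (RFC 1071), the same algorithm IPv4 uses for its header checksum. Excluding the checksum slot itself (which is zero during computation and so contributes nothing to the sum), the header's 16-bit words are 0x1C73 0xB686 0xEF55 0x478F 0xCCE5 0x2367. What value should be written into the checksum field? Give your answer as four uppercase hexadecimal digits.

05D4

One's-complement addition (fold any carry out of bit 15 back into bit 0):
  0x1C73 + 0xB686 = 0x0D2F9
  0xD2F9 + 0xEF55 = 0x1C24E → wrap carry → 0xC24F
  0xC24F + 0x478F = 0x109DE → wrap carry → 0x09DF
  0x09DF + 0xCCE5 = 0x0D6C4
  0xD6C4 + 0x2367 = 0x0FA2B
One's-complement sum = 0xFA2B.
Checksum = ~0xFA2B & 0xFFFF = 0x05D4.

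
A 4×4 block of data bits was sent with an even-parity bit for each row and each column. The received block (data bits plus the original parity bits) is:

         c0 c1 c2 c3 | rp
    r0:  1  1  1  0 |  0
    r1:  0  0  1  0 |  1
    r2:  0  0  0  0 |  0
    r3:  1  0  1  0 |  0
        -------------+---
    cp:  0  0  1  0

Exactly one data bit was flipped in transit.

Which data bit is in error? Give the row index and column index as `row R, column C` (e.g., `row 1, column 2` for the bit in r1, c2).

row 0, column 1

Recompute each row's even parity and compare to rp:
  r0: data parity 1, sent rp 0 → mismatch
  r1: data parity 1, sent rp 1 → ok
  r2: data parity 0, sent rp 0 → ok
  r3: data parity 0, sent rp 0 → ok
Recompute each column's even parity and compare to cp:
  c0: data parity 0, sent cp 0 → ok
  c1: data parity 1, sent cp 0 → mismatch
  c2: data parity 1, sent cp 1 → ok
  c3: data parity 0, sent cp 0 → ok
Exactly one row (r0) and one column (c1) fail → the flipped bit is at their intersection.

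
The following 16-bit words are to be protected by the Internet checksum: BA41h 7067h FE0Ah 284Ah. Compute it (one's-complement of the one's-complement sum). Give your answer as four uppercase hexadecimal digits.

AF01

One's-complement addition (fold any carry out of bit 15 back into bit 0):
  0xBA41 + 0x7067 = 0x12AA8 → wrap carry → 0x2AA9
  0x2AA9 + 0xFE0A = 0x128B3 → wrap carry → 0x28B4
  0x28B4 + 0x284A = 0x050FE
One's-complement sum = 0x50FE.
Checksum = ~0x50FE & 0xFFFF = 0xAF01.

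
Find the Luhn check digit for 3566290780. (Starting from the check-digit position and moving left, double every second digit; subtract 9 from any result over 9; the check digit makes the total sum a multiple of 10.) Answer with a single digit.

3

Partial digits right→left: 0 8 7 0 9 2 6 6 5 3
Double every second digit counting from the check-digit position (so the 1st, 3rd, 5th, ... of the partial from the right).
  doubled (with −9 where >9): 0 5 9 3 1 → sum 18
  kept as-is: 8 0 2 6 3 → sum 19
Total = 18 + 19 = 37.
Check digit = (10 − (37 mod 10)) mod 10 = 3.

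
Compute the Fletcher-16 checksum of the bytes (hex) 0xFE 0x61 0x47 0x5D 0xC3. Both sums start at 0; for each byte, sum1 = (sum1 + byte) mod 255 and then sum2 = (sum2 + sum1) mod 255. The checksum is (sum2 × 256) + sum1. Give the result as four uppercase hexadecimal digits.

Running sums (mod 255):
  after byte 0 (0xFE): sum1=254, sum2=254
  after byte 1 (0x61): sum1=96, sum2=95
  after byte 2 (0x47): sum1=167, sum2=7
  after byte 3 (0x5D): sum1=5, sum2=12
  after byte 4 (0xC3): sum1=200, sum2=212
Checksum = sum2·256 + sum1 = 212·256 + 200 = 54472 = 0xD4C8.

D4C8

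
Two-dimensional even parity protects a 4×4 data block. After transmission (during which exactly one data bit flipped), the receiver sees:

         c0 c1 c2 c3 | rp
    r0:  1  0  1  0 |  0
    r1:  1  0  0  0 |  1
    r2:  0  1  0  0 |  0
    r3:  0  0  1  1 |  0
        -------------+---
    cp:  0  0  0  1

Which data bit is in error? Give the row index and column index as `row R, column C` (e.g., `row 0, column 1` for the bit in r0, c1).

row 2, column 1

Recompute each row's even parity and compare to rp:
  r0: data parity 0, sent rp 0 → ok
  r1: data parity 1, sent rp 1 → ok
  r2: data parity 1, sent rp 0 → mismatch
  r3: data parity 0, sent rp 0 → ok
Recompute each column's even parity and compare to cp:
  c0: data parity 0, sent cp 0 → ok
  c1: data parity 1, sent cp 0 → mismatch
  c2: data parity 0, sent cp 0 → ok
  c3: data parity 1, sent cp 1 → ok
Exactly one row (r2) and one column (c1) fail → the flipped bit is at their intersection.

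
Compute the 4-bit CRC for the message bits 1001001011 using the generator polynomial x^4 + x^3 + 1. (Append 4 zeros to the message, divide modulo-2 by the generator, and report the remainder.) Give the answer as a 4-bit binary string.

1001

Append 4 zeros: 10010010110000. Divide by 11001 (XOR where the leading bit is 1):
  pos 0: 10010 XOR 11001 = 01011
  pos 1: 10110 XOR 11001 = 01111
  pos 2: 11111 XOR 11001 = 00110
  pos 4: 11001 XOR 11001 = 00000
  pos 9: 10000 XOR 11001 = 01001
Remainder (last 4 bits) = 1001. This is the CRC / FCS.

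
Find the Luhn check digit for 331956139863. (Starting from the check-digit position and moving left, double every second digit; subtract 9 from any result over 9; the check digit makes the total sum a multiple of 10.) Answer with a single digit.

8

Partial digits right→left: 3 6 8 9 3 1 6 5 9 1 3 3
Double every second digit counting from the check-digit position (so the 1st, 3rd, 5th, ... of the partial from the right).
  doubled (with −9 where >9): 6 7 6 3 9 6 → sum 37
  kept as-is: 6 9 1 5 1 3 → sum 25
Total = 37 + 25 = 62.
Check digit = (10 − (62 mod 10)) mod 10 = 8.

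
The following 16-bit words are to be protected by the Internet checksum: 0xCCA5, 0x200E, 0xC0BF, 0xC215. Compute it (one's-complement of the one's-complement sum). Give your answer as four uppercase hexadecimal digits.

One's-complement addition (fold any carry out of bit 15 back into bit 0):
  0xCCA5 + 0x200E = 0x0ECB3
  0xECB3 + 0xC0BF = 0x1AD72 → wrap carry → 0xAD73
  0xAD73 + 0xC215 = 0x16F88 → wrap carry → 0x6F89
One's-complement sum = 0x6F89.
Checksum = ~0x6F89 & 0xFFFF = 0x9076.

9076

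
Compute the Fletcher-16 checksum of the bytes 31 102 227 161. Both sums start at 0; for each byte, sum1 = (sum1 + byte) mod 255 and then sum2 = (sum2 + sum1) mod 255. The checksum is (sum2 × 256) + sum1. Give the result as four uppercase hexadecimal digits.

Running sums (mod 255):
  after byte 0 (31): sum1=31, sum2=31
  after byte 1 (102): sum1=133, sum2=164
  after byte 2 (227): sum1=105, sum2=14
  after byte 3 (161): sum1=11, sum2=25
Checksum = sum2·256 + sum1 = 25·256 + 11 = 6411 = 0x190B.

190B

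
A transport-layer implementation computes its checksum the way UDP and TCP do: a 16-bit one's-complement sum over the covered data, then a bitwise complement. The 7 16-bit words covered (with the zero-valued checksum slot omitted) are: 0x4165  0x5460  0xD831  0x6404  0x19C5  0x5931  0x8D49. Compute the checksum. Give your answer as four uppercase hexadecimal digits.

One's-complement addition (fold any carry out of bit 15 back into bit 0):
  0x4165 + 0x5460 = 0x095C5
  0x95C5 + 0xD831 = 0x16DF6 → wrap carry → 0x6DF7
  0x6DF7 + 0x6404 = 0x0D1FB
  0xD1FB + 0x19C5 = 0x0EBC0
  0xEBC0 + 0x5931 = 0x144F1 → wrap carry → 0x44F2
  0x44F2 + 0x8D49 = 0x0D23B
One's-complement sum = 0xD23B.
Checksum = ~0xD23B & 0xFFFF = 0x2DC4.

2DC4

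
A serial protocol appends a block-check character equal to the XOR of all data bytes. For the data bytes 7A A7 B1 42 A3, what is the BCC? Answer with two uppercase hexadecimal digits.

8D

XOR the bytes together:
  start with 0x7A
  0x7A ⊕ 0xA7 = 0xDD
  0xDD ⊕ 0xB1 = 0x6C
  0x6C ⊕ 0x42 = 0x2E
  0x2E ⊕ 0xA3 = 0x8D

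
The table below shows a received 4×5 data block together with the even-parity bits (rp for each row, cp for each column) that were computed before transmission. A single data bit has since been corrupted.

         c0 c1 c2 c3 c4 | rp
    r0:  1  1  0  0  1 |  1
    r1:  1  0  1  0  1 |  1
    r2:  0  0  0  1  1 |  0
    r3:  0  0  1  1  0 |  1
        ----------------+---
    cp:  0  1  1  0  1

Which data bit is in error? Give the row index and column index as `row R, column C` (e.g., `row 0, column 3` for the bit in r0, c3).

row 3, column 2

Recompute each row's even parity and compare to rp:
  r0: data parity 1, sent rp 1 → ok
  r1: data parity 1, sent rp 1 → ok
  r2: data parity 0, sent rp 0 → ok
  r3: data parity 0, sent rp 1 → mismatch
Recompute each column's even parity and compare to cp:
  c0: data parity 0, sent cp 0 → ok
  c1: data parity 1, sent cp 1 → ok
  c2: data parity 0, sent cp 1 → mismatch
  c3: data parity 0, sent cp 0 → ok
  c4: data parity 1, sent cp 1 → ok
Exactly one row (r3) and one column (c2) fail → the flipped bit is at their intersection.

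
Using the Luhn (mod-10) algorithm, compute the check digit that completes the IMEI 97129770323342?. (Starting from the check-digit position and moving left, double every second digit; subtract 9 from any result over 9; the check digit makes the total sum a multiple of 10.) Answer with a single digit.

6

Partial digits right→left: 2 4 3 3 2 3 0 7 7 9 2 1 7 9
Double every second digit counting from the check-digit position (so the 1st, 3rd, 5th, ... of the partial from the right).
  doubled (with −9 where >9): 4 6 4 0 5 4 5 → sum 28
  kept as-is: 4 3 3 7 9 1 9 → sum 36
Total = 28 + 36 = 64.
Check digit = (10 − (64 mod 10)) mod 10 = 6.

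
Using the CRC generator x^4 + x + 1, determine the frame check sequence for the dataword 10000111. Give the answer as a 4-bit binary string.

0111

Append 4 zeros: 100001110000. Divide by 10011 (XOR where the leading bit is 1):
  pos 0: 10000 XOR 10011 = 00011
  pos 3: 11111 XOR 10011 = 01100
  pos 4: 11000 XOR 10011 = 01011
  pos 5: 10110 XOR 10011 = 00101
  pos 7: 10100 XOR 10011 = 00111
Remainder (last 4 bits) = 0111. This is the CRC / FCS.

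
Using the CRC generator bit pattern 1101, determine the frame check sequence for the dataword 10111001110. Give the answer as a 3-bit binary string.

Append 3 zeros: 10111001110000. Divide by 1101 (XOR where the leading bit is 1):
  pos 0: 1011 XOR 1101 = 0110
  pos 1: 1101 XOR 1101 = 0000
  pos 7: 1110 XOR 1101 = 0011
  pos 9: 1100 XOR 1101 = 0001
Remainder (last 3 bits) = 010. This is the CRC / FCS.

010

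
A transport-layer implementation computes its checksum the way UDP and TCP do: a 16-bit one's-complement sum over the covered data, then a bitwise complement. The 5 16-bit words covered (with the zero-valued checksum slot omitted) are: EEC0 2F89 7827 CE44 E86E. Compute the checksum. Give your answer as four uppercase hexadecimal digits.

B2DA

One's-complement addition (fold any carry out of bit 15 back into bit 0):
  0xEEC0 + 0x2F89 = 0x11E49 → wrap carry → 0x1E4A
  0x1E4A + 0x7827 = 0x09671
  0x9671 + 0xCE44 = 0x164B5 → wrap carry → 0x64B6
  0x64B6 + 0xE86E = 0x14D24 → wrap carry → 0x4D25
One's-complement sum = 0x4D25.
Checksum = ~0x4D25 & 0xFFFF = 0xB2DA.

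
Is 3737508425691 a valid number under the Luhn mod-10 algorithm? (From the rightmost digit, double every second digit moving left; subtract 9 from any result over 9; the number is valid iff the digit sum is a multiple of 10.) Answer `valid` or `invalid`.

invalid

From the right, keep odd positions and double even positions (subtract 9 from any doubled value over 9):
  doubled (positions 2,4,...): 9 1 8 0 5 5 → sum 28
  kept (positions 1,3,...): 1 6 2 8 5 3 3 → sum 28
Total = 56.
56 mod 10 = 6, so the number is invalid.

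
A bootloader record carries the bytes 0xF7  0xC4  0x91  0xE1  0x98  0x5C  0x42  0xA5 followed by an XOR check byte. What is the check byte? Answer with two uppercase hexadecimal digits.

60

XOR the bytes together:
  start with 0xF7
  0xF7 ⊕ 0xC4 = 0x33
  0x33 ⊕ 0x91 = 0xA2
  0xA2 ⊕ 0xE1 = 0x43
  0x43 ⊕ 0x98 = 0xDB
  0xDB ⊕ 0x5C = 0x87
  0x87 ⊕ 0x42 = 0xC5
  0xC5 ⊕ 0xA5 = 0x60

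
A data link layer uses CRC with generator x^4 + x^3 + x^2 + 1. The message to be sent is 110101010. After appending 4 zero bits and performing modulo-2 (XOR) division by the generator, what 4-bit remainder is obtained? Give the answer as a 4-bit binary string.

Append 4 zeros: 1101010100000. Divide by 11101 (XOR where the leading bit is 1):
  pos 0: 11010 XOR 11101 = 00111
  pos 2: 11110 XOR 11101 = 00011
  pos 5: 11100 XOR 11101 = 00001
Remainder (last 4 bits) = 1000. This is the CRC / FCS.

1000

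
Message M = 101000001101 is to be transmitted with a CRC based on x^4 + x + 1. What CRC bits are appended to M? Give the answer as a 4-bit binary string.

Append 4 zeros: 1010000011010000. Divide by 10011 (XOR where the leading bit is 1):
  pos 0: 10100 XOR 10011 = 00111
  pos 2: 11100 XOR 10011 = 01111
  pos 3: 11110 XOR 10011 = 01101
  pos 4: 11011 XOR 10011 = 01000
  pos 5: 10001 XOR 10011 = 00010
  pos 8: 10010 XOR 10011 = 00001
Remainder (last 4 bits) = 1000. This is the CRC / FCS.

1000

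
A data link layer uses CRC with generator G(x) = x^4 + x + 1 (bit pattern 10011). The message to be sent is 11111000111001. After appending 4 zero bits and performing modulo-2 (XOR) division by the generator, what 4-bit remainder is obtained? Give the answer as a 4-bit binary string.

Append 4 zeros: 111110001110010000. Divide by 10011 (XOR where the leading bit is 1):
  pos 0: 11111 XOR 10011 = 01100
  pos 1: 11000 XOR 10011 = 01011
  pos 2: 10110 XOR 10011 = 00101
  pos 4: 10101 XOR 10011 = 00110
  pos 6: 11011 XOR 10011 = 01000
  pos 7: 10000 XOR 10011 = 00011
  pos 10: 11010 XOR 10011 = 01001
  pos 11: 10010 XOR 10011 = 00001
Remainder (last 4 bits) = 0100. This is the CRC / FCS.

0100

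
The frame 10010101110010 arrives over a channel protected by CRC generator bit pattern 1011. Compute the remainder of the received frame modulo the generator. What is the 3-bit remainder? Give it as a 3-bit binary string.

Modulo-2 division of 10010101110010 by 1011:
  pos 0: 1001 XOR 1011 = 0010
  pos 2: 1001 XOR 1011 = 0010
  pos 4: 1001 XOR 1011 = 0010
  pos 6: 1011 XOR 1011 = 0000
Remainder = 010 (nonzero — an error is detected).

010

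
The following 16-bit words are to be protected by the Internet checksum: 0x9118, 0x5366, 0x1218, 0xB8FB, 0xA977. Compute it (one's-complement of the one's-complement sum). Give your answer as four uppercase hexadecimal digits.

A6F5

One's-complement addition (fold any carry out of bit 15 back into bit 0):
  0x9118 + 0x5366 = 0x0E47E
  0xE47E + 0x1218 = 0x0F696
  0xF696 + 0xB8FB = 0x1AF91 → wrap carry → 0xAF92
  0xAF92 + 0xA977 = 0x15909 → wrap carry → 0x590A
One's-complement sum = 0x590A.
Checksum = ~0x590A & 0xFFFF = 0xA6F5.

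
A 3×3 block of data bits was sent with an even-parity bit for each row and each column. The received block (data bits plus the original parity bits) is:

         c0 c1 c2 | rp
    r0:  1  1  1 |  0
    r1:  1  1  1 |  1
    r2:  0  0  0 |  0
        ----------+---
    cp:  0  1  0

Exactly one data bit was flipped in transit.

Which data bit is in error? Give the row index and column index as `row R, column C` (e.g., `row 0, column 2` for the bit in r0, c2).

Recompute each row's even parity and compare to rp:
  r0: data parity 1, sent rp 0 → mismatch
  r1: data parity 1, sent rp 1 → ok
  r2: data parity 0, sent rp 0 → ok
Recompute each column's even parity and compare to cp:
  c0: data parity 0, sent cp 0 → ok
  c1: data parity 0, sent cp 1 → mismatch
  c2: data parity 0, sent cp 0 → ok
Exactly one row (r0) and one column (c1) fail → the flipped bit is at their intersection.

row 0, column 1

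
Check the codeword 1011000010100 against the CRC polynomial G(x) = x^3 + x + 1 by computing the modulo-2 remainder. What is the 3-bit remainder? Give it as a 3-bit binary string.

Modulo-2 division of 1011000010100 by 1011:
  pos 0: 1011 XOR 1011 = 0000
  pos 8: 1010 XOR 1011 = 0001
Remainder = 010 (nonzero — an error is detected).

010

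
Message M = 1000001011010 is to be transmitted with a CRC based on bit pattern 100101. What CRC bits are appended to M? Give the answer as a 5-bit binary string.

01001

Append 5 zeros: 100000101101000000. Divide by 100101 (XOR where the leading bit is 1):
  pos 0: 100000 XOR 100101 = 000101
  pos 3: 101101 XOR 100101 = 001000
  pos 5: 100010 XOR 100101 = 000111
  pos 8: 111100 XOR 100101 = 011001
  pos 9: 110010 XOR 100101 = 010111
  pos 10: 101110 XOR 100101 = 001011
  pos 12: 101100 XOR 100101 = 001001
Remainder (last 5 bits) = 01001. This is the CRC / FCS.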